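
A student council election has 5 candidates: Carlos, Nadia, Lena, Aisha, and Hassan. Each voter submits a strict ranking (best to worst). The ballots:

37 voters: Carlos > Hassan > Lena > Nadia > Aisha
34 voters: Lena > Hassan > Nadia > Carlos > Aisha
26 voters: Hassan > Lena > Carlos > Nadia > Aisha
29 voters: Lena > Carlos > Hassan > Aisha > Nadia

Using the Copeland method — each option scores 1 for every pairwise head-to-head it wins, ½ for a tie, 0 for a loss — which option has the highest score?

Carlos: beats Nadia, Aisha, and Hassan; loses to Lena → score 3.
Nadia: beats Aisha; loses to Carlos, Lena, and Hassan → score 1.
Lena: beats Carlos, Nadia, and Aisha; ties Hassan → score 3.5.
Aisha: loses to Carlos, Nadia, Lena, and Hassan → score 0.
Hassan: beats Nadia and Aisha; ties Lena; loses to Carlos → score 2.5.
Lena has the best pairwise record.

Lena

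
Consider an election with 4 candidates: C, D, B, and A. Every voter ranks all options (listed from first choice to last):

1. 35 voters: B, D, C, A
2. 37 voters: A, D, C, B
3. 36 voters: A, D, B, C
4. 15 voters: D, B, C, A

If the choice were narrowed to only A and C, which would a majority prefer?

A

Voters preferring A to C: 73; preferring C to A: 50.
A wins the head-to-head.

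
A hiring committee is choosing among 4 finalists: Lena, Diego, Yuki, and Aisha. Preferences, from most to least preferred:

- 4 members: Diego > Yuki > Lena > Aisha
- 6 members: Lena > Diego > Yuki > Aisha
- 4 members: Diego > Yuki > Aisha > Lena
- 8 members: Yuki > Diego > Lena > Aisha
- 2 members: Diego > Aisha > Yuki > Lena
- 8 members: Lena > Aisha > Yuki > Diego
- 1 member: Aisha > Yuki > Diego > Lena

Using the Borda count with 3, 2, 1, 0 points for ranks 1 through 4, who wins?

Diego

Lena: 4·1 + 6·3 + 4·0 + 8·1 + 2·0 + 8·3 + 1·0 = 54
Diego: 4·3 + 6·2 + 4·3 + 8·2 + 2·3 + 8·0 + 1·1 = 59
Yuki: 4·2 + 6·1 + 4·2 + 8·3 + 2·1 + 8·1 + 1·2 = 58
Aisha: 4·0 + 6·0 + 4·1 + 8·0 + 2·2 + 8·2 + 1·3 = 27
Diego has the highest Borda score (59).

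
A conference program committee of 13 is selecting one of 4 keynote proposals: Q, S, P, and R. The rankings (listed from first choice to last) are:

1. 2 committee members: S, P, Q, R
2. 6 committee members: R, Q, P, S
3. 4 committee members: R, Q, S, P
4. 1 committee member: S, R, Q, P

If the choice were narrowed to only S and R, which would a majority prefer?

R

Voters preferring S to R: 3; preferring R to S: 10.
R wins the head-to-head.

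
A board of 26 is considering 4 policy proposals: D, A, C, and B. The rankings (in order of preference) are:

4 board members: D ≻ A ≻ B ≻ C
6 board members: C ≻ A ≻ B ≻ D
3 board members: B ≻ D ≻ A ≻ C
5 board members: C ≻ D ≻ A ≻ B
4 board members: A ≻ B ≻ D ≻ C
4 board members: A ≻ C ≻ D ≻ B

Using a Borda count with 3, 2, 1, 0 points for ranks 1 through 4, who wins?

A

D: 4·3 + 6·0 + 3·2 + 5·2 + 4·1 + 4·1 = 36
A: 4·2 + 6·2 + 3·1 + 5·1 + 4·3 + 4·3 = 52
C: 4·0 + 6·3 + 3·0 + 5·3 + 4·0 + 4·2 = 41
B: 4·1 + 6·1 + 3·3 + 5·0 + 4·2 + 4·0 = 27
A has the highest Borda score (52).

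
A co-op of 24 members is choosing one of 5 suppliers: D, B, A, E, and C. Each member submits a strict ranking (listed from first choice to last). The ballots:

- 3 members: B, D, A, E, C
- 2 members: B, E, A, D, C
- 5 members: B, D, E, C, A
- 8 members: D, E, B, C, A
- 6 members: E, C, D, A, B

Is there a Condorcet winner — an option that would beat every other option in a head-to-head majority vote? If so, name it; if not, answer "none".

D

D vs B: 14–10 for D.
D vs A: 22–2 for D.
D vs E: 16–8 for D.
D vs C: 18–6 for D.
D beats every other option head-to-head.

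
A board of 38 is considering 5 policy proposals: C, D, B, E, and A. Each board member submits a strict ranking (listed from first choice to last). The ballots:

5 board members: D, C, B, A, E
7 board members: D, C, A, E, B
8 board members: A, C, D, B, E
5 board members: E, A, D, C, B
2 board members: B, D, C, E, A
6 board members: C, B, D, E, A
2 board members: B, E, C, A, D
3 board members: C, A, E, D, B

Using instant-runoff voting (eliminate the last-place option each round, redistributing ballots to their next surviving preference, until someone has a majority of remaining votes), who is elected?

Round 1: C 9, D 12, B 4, E 5, A 8. Eliminate B.
Round 2: C 9, D 14, E 7, A 8. Eliminate E.
Round 3: C 11, D 14, A 13. Eliminate C.
Round 4: D 20, A 18. D has a majority.

D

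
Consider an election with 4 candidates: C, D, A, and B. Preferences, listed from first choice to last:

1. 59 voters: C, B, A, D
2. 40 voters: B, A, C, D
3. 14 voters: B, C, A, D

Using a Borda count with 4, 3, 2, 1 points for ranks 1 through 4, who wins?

C: 59·4 + 40·2 + 14·3 = 358
D: 59·1 + 40·1 + 14·1 = 113
A: 59·2 + 40·3 + 14·2 = 266
B: 59·3 + 40·4 + 14·4 = 393
B has the highest Borda score (393).

B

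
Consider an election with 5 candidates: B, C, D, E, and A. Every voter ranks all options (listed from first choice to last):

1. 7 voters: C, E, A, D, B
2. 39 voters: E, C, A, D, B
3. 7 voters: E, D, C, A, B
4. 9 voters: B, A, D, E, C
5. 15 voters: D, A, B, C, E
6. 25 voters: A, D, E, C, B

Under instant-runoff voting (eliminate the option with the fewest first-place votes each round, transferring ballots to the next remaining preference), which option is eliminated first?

Round 1: B 9, C 7, D 15, E 46, A 25. Eliminate C.

C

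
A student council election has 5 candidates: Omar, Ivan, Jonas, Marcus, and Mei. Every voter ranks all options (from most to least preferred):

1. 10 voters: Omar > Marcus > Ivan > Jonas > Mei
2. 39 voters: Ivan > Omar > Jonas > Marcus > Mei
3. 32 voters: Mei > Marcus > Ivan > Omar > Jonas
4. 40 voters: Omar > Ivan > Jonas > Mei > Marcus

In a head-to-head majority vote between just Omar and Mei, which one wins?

Omar

Voters preferring Omar to Mei: 89; preferring Mei to Omar: 32.
Omar wins the head-to-head.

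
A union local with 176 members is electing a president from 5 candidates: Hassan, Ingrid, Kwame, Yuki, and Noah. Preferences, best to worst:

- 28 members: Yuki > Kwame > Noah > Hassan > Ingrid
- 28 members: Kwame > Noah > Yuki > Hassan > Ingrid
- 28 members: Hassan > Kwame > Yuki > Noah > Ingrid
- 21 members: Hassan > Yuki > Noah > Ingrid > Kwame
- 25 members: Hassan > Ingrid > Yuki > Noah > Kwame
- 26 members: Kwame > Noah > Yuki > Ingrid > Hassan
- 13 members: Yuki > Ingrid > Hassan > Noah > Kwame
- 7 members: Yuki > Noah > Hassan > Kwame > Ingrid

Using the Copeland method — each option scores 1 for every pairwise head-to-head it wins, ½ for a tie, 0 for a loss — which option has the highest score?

Hassan: beats Ingrid and Kwame; loses to Yuki and Noah → score 2.
Ingrid: loses to Hassan, Kwame, Yuki, and Noah → score 0.
Kwame: beats Ingrid and Noah; loses to Hassan and Yuki → score 2.
Yuki: beats Hassan, Ingrid, Kwame, and Noah → score 4.
Noah: beats Hassan and Ingrid; loses to Kwame and Yuki → score 2.
Yuki has the best pairwise record.

Yuki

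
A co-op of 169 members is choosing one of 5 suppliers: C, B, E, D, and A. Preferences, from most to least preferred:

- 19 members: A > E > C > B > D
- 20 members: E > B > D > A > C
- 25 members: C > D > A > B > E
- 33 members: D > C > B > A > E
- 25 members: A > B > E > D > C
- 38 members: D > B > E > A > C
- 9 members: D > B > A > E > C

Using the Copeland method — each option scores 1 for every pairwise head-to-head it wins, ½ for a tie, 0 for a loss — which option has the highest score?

D

C: loses to B, E, D, and A → score 0.
B: beats C, E, and A; loses to D → score 3.
E: beats C; loses to B, D, and A → score 1.
D: beats C, B, E, and A → score 4.
A: beats C and E; loses to B and D → score 2.
D has the best pairwise record.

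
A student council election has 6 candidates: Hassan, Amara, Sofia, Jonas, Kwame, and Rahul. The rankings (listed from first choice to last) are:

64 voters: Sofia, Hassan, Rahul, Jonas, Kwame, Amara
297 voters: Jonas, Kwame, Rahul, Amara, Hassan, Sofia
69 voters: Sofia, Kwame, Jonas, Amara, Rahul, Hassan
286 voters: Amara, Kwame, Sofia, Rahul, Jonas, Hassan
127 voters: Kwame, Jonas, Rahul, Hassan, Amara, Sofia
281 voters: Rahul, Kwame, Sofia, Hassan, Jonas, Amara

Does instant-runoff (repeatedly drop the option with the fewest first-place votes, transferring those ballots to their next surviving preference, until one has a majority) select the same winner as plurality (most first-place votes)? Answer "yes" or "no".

no

Instant-runoff — R1 Hassan 0, Amara 286, Sofia 133, Jonas 297, Kwame 127, Rahul 281 (Hassan out); R2 Amara 286, Sofia 133, Jonas 297, Kwame 127, Rahul 281 (Kwame out); R3 Amara 286, Sofia 133, Jonas 424, Rahul 281 (Sofia out); R4 Amara 286, Jonas 493, Rahul 345 (Amara out); R5 Jonas 493, Rahul 631 (Rahul winner). Winner: Rahul.
Plurality — first-place votes: Hassan 0, Amara 286, Sofia 133, Jonas 297, Kwame 127, Rahul 281. Winner: Jonas.
The two methods disagree.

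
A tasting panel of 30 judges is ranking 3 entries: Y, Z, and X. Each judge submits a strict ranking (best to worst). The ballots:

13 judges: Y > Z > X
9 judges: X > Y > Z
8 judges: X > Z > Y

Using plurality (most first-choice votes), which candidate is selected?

First-place votes: Y 13, Z 0, X 17.
X has the most first-place votes.

X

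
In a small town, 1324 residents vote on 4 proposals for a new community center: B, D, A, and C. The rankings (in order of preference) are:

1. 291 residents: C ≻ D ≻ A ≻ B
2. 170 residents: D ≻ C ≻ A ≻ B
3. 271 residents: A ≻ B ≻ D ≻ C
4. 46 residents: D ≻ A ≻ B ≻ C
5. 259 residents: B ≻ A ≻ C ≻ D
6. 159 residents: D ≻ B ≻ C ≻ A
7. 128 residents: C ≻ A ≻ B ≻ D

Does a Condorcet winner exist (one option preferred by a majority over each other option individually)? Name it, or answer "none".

none

Checking pairwise contests:
D beats B 666–658.
C beats D 678–646.
D beats A 666–658.
B beats C 735–589.
Every option loses at least one head-to-head, so there is no Condorcet winner.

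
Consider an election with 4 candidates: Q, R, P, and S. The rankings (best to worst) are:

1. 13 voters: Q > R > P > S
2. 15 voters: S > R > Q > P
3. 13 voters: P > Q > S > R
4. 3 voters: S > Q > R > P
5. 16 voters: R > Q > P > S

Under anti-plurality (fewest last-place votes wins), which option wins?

Q

Last-place votes: Q 0, R 13, P 18, S 29.
Q is ranked last by the fewest voters, so Q wins.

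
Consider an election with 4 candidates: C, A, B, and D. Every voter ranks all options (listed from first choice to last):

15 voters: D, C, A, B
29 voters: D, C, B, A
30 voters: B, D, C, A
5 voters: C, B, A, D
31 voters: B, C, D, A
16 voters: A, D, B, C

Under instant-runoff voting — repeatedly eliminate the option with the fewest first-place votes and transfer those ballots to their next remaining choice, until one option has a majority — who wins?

Round 1: C 5, A 16, B 61, D 44. Eliminate C.
Round 2: A 16, B 66, D 44. B has a majority.

B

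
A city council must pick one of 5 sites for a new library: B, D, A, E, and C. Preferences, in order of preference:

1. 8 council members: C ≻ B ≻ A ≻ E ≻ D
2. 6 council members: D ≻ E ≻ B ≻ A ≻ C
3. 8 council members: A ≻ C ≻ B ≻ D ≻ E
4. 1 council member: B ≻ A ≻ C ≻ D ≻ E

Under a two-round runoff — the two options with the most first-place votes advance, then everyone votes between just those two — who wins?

Round 1 first-place votes: B 1, D 6, A 8, E 0, C 8.
A and C advance.
Runoff: A is preferred to C by 15 voters; C by 8.
A wins the runoff.

A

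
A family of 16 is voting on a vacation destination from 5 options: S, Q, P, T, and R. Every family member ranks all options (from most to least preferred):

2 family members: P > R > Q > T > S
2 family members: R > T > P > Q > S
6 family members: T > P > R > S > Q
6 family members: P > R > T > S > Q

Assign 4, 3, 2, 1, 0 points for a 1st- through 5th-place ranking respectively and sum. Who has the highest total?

S: 2·0 + 2·0 + 6·1 + 6·1 = 12
Q: 2·2 + 2·1 + 6·0 + 6·0 = 6
P: 2·4 + 2·2 + 6·3 + 6·4 = 54
T: 2·1 + 2·3 + 6·4 + 6·2 = 44
R: 2·3 + 2·4 + 6·2 + 6·3 = 44
P has the highest Borda score (54).

P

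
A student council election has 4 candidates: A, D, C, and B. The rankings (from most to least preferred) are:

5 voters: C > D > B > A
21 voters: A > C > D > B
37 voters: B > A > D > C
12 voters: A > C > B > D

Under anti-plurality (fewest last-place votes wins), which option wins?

A

Last-place votes: A 5, D 12, C 37, B 21.
A is ranked last by the fewest voters, so A wins.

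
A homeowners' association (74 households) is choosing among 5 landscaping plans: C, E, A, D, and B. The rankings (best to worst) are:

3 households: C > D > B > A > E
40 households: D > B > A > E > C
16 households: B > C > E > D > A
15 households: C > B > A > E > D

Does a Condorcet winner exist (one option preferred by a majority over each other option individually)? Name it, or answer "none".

D vs C: 40–34 for D.
D vs E: 43–31 for D.
D vs A: 59–15 for D.
D vs B: 43–31 for D.
D beats every other option head-to-head.

D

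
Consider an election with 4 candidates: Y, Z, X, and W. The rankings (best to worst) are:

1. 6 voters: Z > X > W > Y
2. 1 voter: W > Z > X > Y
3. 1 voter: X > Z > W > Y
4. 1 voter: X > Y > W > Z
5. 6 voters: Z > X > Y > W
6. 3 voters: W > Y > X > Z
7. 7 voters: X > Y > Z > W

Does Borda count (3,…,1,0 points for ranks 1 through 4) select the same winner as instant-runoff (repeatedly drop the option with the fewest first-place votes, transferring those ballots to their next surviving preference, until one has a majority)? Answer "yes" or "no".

Borda — scores: Y 28, Z 47, X 55, W 20. Winner: X.
Instant-runoff — R1 Y 0, Z 12, X 9, W 4 (Y out); R2 Z 12, X 9, W 4 (W out); R3 Z 13, X 12 (Z winner). Winner: Z.
The two methods disagree.

no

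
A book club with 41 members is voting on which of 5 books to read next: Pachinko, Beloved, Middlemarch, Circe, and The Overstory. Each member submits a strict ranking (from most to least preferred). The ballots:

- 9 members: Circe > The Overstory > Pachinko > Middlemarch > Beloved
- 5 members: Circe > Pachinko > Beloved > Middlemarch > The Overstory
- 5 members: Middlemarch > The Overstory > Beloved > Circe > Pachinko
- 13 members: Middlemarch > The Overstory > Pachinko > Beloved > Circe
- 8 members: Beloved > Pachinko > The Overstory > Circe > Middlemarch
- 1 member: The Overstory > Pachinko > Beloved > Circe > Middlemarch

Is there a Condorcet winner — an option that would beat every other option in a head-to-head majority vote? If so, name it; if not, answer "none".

Checking pairwise contests:
The Overstory beats Pachinko 28–13.
Pachinko beats Beloved 28–13.
Pachinko beats Middlemarch 23–18.
Pachinko beats Circe 22–19.
Middlemarch beats The Overstory 23–18.
Every option loses at least one head-to-head, so there is no Condorcet winner.

none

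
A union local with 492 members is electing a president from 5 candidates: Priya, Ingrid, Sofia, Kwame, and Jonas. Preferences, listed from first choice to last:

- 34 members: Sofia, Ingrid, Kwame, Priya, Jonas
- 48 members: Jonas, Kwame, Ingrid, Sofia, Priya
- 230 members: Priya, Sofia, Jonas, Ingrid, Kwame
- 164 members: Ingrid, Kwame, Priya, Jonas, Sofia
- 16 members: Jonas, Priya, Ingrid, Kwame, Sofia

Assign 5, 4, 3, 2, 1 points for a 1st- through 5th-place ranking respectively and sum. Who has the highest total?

Priya

Priya: 34·2 + 48·1 + 230·5 + 164·3 + 16·4 = 1822
Ingrid: 34·4 + 48·3 + 230·2 + 164·5 + 16·3 = 1608
Sofia: 34·5 + 48·2 + 230·4 + 164·1 + 16·1 = 1366
Kwame: 34·3 + 48·4 + 230·1 + 164·4 + 16·2 = 1212
Jonas: 34·1 + 48·5 + 230·3 + 164·2 + 16·5 = 1372
Priya has the highest Borda score (1822).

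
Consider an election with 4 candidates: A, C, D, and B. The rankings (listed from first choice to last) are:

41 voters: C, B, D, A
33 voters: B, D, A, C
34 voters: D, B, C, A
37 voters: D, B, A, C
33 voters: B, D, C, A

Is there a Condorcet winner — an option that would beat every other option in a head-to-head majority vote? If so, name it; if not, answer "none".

B

B vs A: 178–0 for B.
B vs C: 137–41 for B.
B vs D: 107–71 for B.
B beats every other option head-to-head.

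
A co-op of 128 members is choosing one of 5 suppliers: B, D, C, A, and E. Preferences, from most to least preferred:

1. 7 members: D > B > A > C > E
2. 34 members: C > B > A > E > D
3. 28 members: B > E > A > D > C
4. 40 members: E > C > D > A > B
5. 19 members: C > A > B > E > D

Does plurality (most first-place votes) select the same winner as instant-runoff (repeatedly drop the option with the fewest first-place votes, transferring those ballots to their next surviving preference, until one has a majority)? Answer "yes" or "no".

no

Plurality — first-place votes: B 28, D 7, C 53, A 0, E 40. Winner: C.
Instant-runoff — R1 B 28, D 7, C 53, A 0, E 40 (A out); R2 B 28, D 7, C 53, E 40 (D out); R3 B 35, C 53, E 40 (B out); R4 C 60, E 68 (E winner). Winner: E.
The two methods disagree.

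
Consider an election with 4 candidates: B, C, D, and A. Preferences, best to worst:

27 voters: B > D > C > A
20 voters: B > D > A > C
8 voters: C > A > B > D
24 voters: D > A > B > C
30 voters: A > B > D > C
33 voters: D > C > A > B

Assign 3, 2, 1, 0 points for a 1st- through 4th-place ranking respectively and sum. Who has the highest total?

D

B: 27·3 + 20·3 + 8·1 + 24·1 + 30·2 + 33·0 = 233
C: 27·1 + 20·0 + 8·3 + 24·0 + 30·0 + 33·2 = 117
D: 27·2 + 20·2 + 8·0 + 24·3 + 30·1 + 33·3 = 295
A: 27·0 + 20·1 + 8·2 + 24·2 + 30·3 + 33·1 = 207
D has the highest Borda score (295).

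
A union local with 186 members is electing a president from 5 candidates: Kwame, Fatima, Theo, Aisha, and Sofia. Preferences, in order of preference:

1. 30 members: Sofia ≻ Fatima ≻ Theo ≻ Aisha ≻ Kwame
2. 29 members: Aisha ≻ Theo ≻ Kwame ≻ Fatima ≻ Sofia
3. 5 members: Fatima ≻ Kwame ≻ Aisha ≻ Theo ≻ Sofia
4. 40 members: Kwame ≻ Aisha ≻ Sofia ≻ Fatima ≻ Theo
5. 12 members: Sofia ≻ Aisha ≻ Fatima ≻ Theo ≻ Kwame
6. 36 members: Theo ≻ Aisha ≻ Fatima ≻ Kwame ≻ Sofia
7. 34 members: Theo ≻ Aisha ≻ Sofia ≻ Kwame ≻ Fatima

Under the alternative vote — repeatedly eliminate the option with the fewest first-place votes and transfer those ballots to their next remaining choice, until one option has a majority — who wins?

Round 1: Kwame 40, Fatima 5, Theo 70, Aisha 29, Sofia 42. Eliminate Fatima.
Round 2: Kwame 45, Theo 70, Aisha 29, Sofia 42. Eliminate Aisha.
Round 3: Kwame 45, Theo 99, Sofia 42. Theo has a majority.

Theo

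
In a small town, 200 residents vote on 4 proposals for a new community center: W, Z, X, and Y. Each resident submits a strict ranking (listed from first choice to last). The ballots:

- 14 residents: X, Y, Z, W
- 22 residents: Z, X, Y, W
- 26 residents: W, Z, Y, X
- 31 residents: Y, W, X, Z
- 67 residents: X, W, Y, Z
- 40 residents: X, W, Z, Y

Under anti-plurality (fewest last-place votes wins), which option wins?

X

Last-place votes: W 36, Z 98, X 26, Y 40.
X is ranked last by the fewest voters, so X wins.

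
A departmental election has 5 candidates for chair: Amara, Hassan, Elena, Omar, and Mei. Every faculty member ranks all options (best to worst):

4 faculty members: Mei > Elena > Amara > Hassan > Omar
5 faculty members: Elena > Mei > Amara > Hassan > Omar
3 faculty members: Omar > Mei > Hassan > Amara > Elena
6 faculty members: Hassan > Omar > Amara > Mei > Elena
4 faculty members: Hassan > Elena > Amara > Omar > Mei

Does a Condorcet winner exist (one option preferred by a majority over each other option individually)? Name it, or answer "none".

Checking pairwise contests:
Hassan beats Amara 13–9.
Mei beats Hassan 12–10.
Hassan beats Elena 13–9.
Amara beats Omar 13–9.
Omar beats Mei 13–9.
Every option loses at least one head-to-head, so there is no Condorcet winner.

none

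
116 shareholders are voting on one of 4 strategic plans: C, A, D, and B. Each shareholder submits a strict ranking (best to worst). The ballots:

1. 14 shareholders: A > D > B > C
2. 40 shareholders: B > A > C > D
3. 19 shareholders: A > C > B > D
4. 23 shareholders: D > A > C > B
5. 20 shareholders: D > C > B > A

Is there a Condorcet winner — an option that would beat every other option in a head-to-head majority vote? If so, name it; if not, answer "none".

Checking pairwise contests:
A beats C 96–20.
B beats A 60–56.
C beats D 59–57.
C beats B 62–54.
Every option loses at least one head-to-head, so there is no Condorcet winner.

none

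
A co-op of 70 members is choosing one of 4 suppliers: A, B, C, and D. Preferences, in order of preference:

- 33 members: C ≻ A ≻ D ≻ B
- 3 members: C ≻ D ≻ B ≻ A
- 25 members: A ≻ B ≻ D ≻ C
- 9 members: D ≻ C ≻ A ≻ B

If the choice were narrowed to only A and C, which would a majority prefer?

Voters preferring A to C: 25; preferring C to A: 45.
C wins the head-to-head.

C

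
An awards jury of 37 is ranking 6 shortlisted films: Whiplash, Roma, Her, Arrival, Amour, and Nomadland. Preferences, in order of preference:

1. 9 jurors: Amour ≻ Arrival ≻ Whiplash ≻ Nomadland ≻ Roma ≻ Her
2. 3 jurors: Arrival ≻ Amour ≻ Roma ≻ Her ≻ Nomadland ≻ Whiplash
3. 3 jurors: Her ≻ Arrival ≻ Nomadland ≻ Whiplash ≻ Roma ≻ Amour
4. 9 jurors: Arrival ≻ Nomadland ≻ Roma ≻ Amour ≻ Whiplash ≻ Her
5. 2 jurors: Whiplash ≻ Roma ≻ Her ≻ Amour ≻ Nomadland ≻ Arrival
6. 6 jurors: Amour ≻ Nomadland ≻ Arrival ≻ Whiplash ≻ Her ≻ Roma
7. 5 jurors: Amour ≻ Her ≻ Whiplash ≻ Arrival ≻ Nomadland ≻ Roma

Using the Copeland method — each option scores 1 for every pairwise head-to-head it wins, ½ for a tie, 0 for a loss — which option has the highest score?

Whiplash: beats Roma and Her; loses to Arrival, Amour, and Nomadland → score 2.
Roma: beats Her; loses to Whiplash, Arrival, Amour, and Nomadland → score 1.
Her: loses to Whiplash, Roma, Arrival, Amour, and Nomadland → score 0.
Arrival: beats Whiplash, Roma, Her, and Nomadland; loses to Amour → score 4.
Amour: beats Whiplash, Roma, Her, Arrival, and Nomadland → score 5.
Nomadland: beats Whiplash, Roma, and Her; loses to Arrival and Amour → score 3.
Amour has the best pairwise record.

Amour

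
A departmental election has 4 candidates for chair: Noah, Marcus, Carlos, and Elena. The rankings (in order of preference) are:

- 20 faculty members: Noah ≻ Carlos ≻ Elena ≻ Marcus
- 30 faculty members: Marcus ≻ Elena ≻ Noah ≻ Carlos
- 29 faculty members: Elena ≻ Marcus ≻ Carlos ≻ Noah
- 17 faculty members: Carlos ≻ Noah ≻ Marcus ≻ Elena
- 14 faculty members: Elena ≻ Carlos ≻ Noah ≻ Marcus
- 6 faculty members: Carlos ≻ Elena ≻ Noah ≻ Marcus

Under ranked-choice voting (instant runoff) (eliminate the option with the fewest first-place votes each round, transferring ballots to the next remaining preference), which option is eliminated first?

Round 1: Noah 20, Marcus 30, Carlos 23, Elena 43. Eliminate Noah.

Noah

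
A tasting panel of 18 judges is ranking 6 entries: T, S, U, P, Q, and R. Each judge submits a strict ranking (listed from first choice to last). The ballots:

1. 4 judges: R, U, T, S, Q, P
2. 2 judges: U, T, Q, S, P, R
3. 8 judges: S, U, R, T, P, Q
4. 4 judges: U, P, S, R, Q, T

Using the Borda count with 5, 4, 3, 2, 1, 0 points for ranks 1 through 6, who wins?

T: 4·3 + 2·4 + 8·2 + 4·0 = 36
S: 4·2 + 2·2 + 8·5 + 4·3 = 64
U: 4·4 + 2·5 + 8·4 + 4·5 = 78
P: 4·0 + 2·1 + 8·1 + 4·4 = 26
Q: 4·1 + 2·3 + 8·0 + 4·1 = 14
R: 4·5 + 2·0 + 8·3 + 4·2 = 52
U has the highest Borda score (78).

U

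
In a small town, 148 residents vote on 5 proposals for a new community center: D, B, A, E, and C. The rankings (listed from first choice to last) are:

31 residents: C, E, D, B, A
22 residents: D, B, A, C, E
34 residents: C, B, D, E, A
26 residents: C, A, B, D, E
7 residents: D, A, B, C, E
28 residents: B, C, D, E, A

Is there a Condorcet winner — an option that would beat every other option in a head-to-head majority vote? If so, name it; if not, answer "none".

C

C vs D: 119–29 for C.
C vs B: 91–57 for C.
C vs A: 119–29 for C.
C vs E: 148–0 for C.
C beats every other option head-to-head.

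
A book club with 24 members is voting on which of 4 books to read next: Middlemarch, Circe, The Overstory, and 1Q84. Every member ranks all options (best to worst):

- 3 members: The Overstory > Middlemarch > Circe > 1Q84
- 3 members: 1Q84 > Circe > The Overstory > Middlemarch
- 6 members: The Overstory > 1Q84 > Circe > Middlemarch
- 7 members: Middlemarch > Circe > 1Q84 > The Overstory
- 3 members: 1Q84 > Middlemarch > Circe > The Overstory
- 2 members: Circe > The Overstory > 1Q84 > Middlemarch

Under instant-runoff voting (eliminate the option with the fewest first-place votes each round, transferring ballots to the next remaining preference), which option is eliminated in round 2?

Round 1: Middlemarch 7, Circe 2, The Overstory 9, 1Q84 6. Eliminate Circe.
Round 2: Middlemarch 7, The Overstory 11, 1Q84 6. Eliminate 1Q84.

1Q84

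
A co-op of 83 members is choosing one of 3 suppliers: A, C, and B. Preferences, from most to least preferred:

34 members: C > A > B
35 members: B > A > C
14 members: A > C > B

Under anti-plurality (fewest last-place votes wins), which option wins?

A

Last-place votes: A 0, C 35, B 48.
A is ranked last by the fewest voters, so A wins.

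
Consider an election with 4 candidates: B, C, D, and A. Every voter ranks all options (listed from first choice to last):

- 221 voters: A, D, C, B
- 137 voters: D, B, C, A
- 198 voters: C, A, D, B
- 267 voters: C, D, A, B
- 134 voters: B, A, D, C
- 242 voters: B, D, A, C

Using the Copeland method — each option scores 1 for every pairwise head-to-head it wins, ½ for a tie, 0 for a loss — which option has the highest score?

D

B: loses to C, D, and A → score 0.
C: beats B and A; loses to D → score 2.
D: beats B, C, and A → score 3.
A: beats B; loses to C and D → score 1.
D has the best pairwise record.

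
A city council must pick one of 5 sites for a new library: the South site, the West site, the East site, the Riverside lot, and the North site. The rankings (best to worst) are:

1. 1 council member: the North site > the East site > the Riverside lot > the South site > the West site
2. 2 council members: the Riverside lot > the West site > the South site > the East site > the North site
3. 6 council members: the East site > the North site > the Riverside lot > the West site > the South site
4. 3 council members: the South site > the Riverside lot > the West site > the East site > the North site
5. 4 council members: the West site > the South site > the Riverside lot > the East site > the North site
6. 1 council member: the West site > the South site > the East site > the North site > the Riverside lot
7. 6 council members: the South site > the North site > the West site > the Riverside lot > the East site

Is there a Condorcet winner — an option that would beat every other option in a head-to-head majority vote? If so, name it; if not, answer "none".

Checking pairwise contests:
the West site beats the South site 13–10.
the Riverside lot beats the West site 12–11.
the South site beats the East site 16–7.
the South site beats the Riverside lot 14–9.
the South site beats the North site 16–7.
Every option loses at least one head-to-head, so there is no Condorcet winner.

none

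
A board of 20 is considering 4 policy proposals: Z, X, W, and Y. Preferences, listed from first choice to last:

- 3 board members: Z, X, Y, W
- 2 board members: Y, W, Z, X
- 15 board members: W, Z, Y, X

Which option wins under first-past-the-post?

W

First-place votes: Z 3, X 0, W 15, Y 2.
W has the most first-place votes.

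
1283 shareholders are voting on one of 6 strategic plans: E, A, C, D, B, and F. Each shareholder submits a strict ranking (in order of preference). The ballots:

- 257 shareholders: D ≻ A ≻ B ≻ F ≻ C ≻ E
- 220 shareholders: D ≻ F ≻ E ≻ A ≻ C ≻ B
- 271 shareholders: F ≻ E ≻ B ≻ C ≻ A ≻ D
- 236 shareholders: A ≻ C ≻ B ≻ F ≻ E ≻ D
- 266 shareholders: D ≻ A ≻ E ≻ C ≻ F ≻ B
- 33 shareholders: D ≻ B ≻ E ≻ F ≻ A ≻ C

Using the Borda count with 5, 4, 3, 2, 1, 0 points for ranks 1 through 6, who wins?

A

E: 257·0 + 220·3 + 271·4 + 236·1 + 266·3 + 33·3 = 2877
A: 257·4 + 220·2 + 271·1 + 236·5 + 266·4 + 33·1 = 4016
C: 257·1 + 220·1 + 271·2 + 236·4 + 266·2 + 33·0 = 2495
D: 257·5 + 220·5 + 271·0 + 236·0 + 266·5 + 33·5 = 3880
B: 257·3 + 220·0 + 271·3 + 236·3 + 266·0 + 33·4 = 2424
F: 257·2 + 220·4 + 271·5 + 236·2 + 266·1 + 33·2 = 3553
A has the highest Borda score (4016).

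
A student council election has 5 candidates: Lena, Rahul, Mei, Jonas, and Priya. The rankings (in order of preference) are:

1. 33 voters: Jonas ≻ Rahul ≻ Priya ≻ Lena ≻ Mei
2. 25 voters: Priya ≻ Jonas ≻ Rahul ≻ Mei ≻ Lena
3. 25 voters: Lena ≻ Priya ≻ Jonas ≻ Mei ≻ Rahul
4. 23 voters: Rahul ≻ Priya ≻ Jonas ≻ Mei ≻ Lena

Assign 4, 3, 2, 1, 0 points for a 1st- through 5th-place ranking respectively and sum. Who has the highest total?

Priya

Lena: 33·1 + 25·0 + 25·4 + 23·0 = 133
Rahul: 33·3 + 25·2 + 25·0 + 23·4 = 241
Mei: 33·0 + 25·1 + 25·1 + 23·1 = 73
Jonas: 33·4 + 25·3 + 25·2 + 23·2 = 303
Priya: 33·2 + 25·4 + 25·3 + 23·3 = 310
Priya has the highest Borda score (310).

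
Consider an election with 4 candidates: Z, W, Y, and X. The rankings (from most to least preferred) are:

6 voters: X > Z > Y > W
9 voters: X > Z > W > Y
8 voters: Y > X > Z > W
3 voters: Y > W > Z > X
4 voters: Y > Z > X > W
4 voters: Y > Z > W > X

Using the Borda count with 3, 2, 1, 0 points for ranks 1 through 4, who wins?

X

Z: 6·2 + 9·2 + 8·1 + 3·1 + 4·2 + 4·2 = 57
W: 6·0 + 9·1 + 8·0 + 3·2 + 4·0 + 4·1 = 19
Y: 6·1 + 9·0 + 8·3 + 3·3 + 4·3 + 4·3 = 63
X: 6·3 + 9·3 + 8·2 + 3·0 + 4·1 + 4·0 = 65
X has the highest Borda score (65).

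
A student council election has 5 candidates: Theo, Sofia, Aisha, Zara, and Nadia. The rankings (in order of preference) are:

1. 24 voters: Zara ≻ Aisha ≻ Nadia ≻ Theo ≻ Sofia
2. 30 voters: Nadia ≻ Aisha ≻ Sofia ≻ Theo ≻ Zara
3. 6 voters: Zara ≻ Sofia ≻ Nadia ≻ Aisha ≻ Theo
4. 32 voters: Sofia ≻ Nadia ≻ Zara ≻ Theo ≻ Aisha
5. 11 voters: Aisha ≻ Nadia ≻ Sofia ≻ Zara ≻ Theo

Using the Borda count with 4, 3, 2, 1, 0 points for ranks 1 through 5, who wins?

Theo: 24·1 + 30·1 + 6·0 + 32·1 + 11·0 = 86
Sofia: 24·0 + 30·2 + 6·3 + 32·4 + 11·2 = 228
Aisha: 24·3 + 30·3 + 6·1 + 32·0 + 11·4 = 212
Zara: 24·4 + 30·0 + 6·4 + 32·2 + 11·1 = 195
Nadia: 24·2 + 30·4 + 6·2 + 32·3 + 11·3 = 309
Nadia has the highest Borda score (309).

Nadia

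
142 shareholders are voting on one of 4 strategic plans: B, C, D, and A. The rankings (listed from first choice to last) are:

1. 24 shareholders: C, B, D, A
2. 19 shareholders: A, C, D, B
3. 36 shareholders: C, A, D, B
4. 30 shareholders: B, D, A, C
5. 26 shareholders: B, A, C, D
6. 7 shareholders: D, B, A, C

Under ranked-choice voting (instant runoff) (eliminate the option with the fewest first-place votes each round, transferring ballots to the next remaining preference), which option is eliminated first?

D

Round 1: B 56, C 60, D 7, A 19. Eliminate D.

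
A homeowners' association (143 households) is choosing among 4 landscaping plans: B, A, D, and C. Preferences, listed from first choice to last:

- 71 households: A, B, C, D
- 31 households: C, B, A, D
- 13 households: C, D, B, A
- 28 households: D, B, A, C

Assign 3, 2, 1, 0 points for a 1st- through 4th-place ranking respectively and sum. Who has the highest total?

B

B: 71·2 + 31·2 + 13·1 + 28·2 = 273
A: 71·3 + 31·1 + 13·0 + 28·1 = 272
D: 71·0 + 31·0 + 13·2 + 28·3 = 110
C: 71·1 + 31·3 + 13·3 + 28·0 = 203
B has the highest Borda score (273).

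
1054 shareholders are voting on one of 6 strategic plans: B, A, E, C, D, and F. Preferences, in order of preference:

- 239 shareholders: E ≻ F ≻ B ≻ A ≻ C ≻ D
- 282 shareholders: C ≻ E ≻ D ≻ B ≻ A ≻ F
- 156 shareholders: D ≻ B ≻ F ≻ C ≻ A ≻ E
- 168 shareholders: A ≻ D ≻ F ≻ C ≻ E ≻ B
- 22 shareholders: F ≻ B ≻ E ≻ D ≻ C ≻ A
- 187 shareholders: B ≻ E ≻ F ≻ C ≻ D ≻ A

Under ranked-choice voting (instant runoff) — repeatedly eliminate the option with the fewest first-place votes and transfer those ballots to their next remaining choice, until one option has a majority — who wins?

B

Round 1: B 187, A 168, E 239, C 282, D 156, F 22. Eliminate F.
Round 2: B 209, A 168, E 239, C 282, D 156. Eliminate D.
Round 3: B 365, A 168, E 239, C 282. Eliminate A.
Round 4: B 365, E 239, C 450. Eliminate E.
Round 5: B 604, C 450. B has a majority.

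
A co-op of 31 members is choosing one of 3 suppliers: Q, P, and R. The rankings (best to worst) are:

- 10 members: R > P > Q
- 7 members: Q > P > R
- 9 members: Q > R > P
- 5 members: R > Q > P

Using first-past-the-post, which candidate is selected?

First-place votes: Q 16, P 0, R 15.
Q has the most first-place votes.

Q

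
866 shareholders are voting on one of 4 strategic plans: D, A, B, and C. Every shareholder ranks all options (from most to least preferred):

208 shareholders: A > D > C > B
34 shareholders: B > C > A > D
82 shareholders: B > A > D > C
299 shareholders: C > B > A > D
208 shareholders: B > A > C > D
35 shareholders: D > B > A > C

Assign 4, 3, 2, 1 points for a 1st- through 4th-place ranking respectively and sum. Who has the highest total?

D: 208·3 + 34·1 + 82·2 + 299·1 + 208·1 + 35·4 = 1469
A: 208·4 + 34·2 + 82·3 + 299·2 + 208·3 + 35·2 = 2438
B: 208·1 + 34·4 + 82·4 + 299·3 + 208·4 + 35·3 = 2506
C: 208·2 + 34·3 + 82·1 + 299·4 + 208·2 + 35·1 = 2247
B has the highest Borda score (2506).

B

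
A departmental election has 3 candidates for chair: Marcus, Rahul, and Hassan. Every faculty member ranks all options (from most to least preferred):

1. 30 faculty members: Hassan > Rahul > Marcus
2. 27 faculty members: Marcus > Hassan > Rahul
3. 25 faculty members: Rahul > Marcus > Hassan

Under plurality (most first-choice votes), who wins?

Hassan

First-place votes: Marcus 27, Rahul 25, Hassan 30.
Hassan has the most first-place votes.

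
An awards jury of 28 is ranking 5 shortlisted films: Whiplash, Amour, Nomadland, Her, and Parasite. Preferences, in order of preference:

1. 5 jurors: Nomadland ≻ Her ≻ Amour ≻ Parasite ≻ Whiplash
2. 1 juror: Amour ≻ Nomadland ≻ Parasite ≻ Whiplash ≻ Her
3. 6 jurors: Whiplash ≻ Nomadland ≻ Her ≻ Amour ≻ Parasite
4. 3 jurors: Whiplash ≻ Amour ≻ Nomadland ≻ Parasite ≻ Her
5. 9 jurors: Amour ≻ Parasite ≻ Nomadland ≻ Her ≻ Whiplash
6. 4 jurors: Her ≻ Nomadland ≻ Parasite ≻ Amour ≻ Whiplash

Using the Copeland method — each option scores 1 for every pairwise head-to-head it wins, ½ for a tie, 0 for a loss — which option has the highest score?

Nomadland

Whiplash: loses to Amour, Nomadland, Her, and Parasite → score 0.
Amour: beats Whiplash and Parasite; loses to Nomadland and Her → score 2.
Nomadland: beats Whiplash, Amour, Her, and Parasite → score 4.
Her: beats Whiplash, Amour, and Parasite; loses to Nomadland → score 3.
Parasite: beats Whiplash; loses to Amour, Nomadland, and Her → score 1.
Nomadland has the best pairwise record.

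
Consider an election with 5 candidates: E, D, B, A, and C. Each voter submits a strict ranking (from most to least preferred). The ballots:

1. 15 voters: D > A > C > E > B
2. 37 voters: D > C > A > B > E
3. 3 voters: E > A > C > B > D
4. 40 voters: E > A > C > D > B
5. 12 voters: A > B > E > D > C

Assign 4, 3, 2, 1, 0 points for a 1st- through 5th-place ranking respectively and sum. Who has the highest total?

A

E: 15·1 + 37·0 + 3·4 + 40·4 + 12·2 = 211
D: 15·4 + 37·4 + 3·0 + 40·1 + 12·1 = 260
B: 15·0 + 37·1 + 3·1 + 40·0 + 12·3 = 76
A: 15·3 + 37·2 + 3·3 + 40·3 + 12·4 = 296
C: 15·2 + 37·3 + 3·2 + 40·2 + 12·0 = 227
A has the highest Borda score (296).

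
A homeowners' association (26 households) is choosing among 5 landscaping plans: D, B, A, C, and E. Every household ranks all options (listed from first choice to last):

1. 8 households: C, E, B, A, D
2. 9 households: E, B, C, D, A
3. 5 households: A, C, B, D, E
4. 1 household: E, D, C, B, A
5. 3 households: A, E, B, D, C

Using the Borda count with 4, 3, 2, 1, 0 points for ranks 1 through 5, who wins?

D: 8·0 + 9·1 + 5·1 + 1·3 + 3·1 = 20
B: 8·2 + 9·3 + 5·2 + 1·1 + 3·2 = 60
A: 8·1 + 9·0 + 5·4 + 1·0 + 3·4 = 40
C: 8·4 + 9·2 + 5·3 + 1·2 + 3·0 = 67
E: 8·3 + 9·4 + 5·0 + 1·4 + 3·3 = 73
E has the highest Borda score (73).

E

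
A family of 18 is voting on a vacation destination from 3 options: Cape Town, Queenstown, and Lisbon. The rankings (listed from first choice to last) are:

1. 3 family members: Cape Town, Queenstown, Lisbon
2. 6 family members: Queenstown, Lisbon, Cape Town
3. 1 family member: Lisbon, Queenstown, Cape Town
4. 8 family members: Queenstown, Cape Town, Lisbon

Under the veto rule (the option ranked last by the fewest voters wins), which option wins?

Queenstown

Last-place votes: Cape Town 7, Queenstown 0, Lisbon 11.
Queenstown is ranked last by the fewest voters, so Queenstown wins.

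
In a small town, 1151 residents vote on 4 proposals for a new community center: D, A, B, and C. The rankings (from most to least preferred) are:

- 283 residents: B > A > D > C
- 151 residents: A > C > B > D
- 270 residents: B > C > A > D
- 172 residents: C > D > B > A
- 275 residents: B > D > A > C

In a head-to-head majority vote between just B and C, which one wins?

B

Voters preferring B to C: 828; preferring C to B: 323.
B wins the head-to-head.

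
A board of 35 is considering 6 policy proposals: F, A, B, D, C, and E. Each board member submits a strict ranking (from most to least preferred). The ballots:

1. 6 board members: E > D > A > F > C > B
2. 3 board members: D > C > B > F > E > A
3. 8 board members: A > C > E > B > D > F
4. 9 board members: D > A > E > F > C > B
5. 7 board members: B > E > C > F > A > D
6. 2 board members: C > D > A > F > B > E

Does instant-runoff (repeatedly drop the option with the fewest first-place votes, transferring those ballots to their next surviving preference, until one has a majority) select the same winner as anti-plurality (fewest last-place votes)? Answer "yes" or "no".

Instant-runoff — R1 F 0, A 8, B 7, D 12, C 2, E 6 (F out); R2 A 8, B 7, D 12, C 2, E 6 (C out); R3 A 8, B 7, D 14, E 6 (E out); R4 A 8, B 7, D 20 (D winner). Winner: D.
Anti-plurality — last-place votes: F 8, A 3, B 15, D 7, C 0, E 2. Winner: C.
The two methods disagree.

no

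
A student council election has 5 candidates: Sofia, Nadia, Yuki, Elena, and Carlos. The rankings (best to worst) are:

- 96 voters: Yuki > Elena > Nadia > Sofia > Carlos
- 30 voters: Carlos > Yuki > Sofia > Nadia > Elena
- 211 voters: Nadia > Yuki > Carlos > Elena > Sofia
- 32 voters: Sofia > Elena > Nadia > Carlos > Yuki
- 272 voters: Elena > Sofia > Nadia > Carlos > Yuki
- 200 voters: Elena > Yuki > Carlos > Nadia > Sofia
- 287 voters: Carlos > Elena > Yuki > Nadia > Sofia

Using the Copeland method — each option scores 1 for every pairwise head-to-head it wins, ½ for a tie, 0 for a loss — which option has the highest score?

Elena

Sofia: loses to Nadia, Yuki, Elena, and Carlos → score 0.
Nadia: beats Sofia and Carlos; loses to Yuki and Elena → score 2.
Yuki: beats Sofia and Nadia; loses to Elena and Carlos → score 2.
Elena: beats Sofia, Nadia, Yuki, and Carlos → score 4.
Carlos: beats Sofia and Yuki; loses to Nadia and Elena → score 2.
Elena has the best pairwise record.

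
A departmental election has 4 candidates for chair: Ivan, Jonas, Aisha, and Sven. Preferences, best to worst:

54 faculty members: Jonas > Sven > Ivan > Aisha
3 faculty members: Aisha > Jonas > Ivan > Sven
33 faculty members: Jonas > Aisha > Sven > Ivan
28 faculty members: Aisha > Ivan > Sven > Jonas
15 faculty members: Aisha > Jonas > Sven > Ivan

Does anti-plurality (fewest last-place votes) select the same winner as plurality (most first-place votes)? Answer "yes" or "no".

Anti-plurality — last-place votes: Ivan 48, Jonas 28, Aisha 54, Sven 3. Winner: Sven.
Plurality — first-place votes: Ivan 0, Jonas 87, Aisha 46, Sven 0. Winner: Jonas.
The two methods disagree.

no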